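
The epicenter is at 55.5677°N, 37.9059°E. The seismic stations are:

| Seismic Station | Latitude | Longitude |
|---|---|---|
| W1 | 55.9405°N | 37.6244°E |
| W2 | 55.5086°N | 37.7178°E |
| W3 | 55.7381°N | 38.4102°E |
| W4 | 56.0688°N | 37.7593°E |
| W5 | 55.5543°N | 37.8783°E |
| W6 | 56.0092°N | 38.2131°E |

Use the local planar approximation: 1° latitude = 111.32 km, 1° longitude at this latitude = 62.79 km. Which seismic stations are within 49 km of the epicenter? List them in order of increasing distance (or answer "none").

W5, W2, W3, W1

Distances from 55.5677°N, 37.9059°E:
W1: 45.1074 km
W2: 13.5196 km
W3: 36.9120 km
W4: 56.5368 km
W5: 2.2866 km
W6: 52.7975 km
Threshold 49 km: W5 (2.2866 km), W2 (13.5196 km), W3 (36.9120 km), W1 (45.1074 km) are within range.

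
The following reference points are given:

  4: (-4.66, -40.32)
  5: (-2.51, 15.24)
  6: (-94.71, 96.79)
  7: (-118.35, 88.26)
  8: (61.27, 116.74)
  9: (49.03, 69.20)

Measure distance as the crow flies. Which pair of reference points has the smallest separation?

Pairwise distances:
4–5: √((2.15)² + (55.56)²) = √(4.6225 + 3086.9136) = 55.60
4–6: √((-90.05)² + (137.11)²) = √(8109.0025 + 18799.1521) = 164.04
4–7: √((-113.69)² + (128.58)²) = √(12925.4161 + 16532.8164) = 171.63
4–8: √((65.93)² + (157.06)²) = √(4346.7649 + 24667.8436) = 170.34
4–9: √((53.69)² + (109.52)²) = √(2882.6161 + 11994.6304) = 121.97
5–6: √((-92.20)² + (81.55)²) = √(8500.8400 + 6650.4025) = 123.09
5–7: √((-115.84)² + (73.02)²) = √(13418.9056 + 5331.9204) = 136.93
5–8: √((63.78)² + (101.50)²) = √(4067.8884 + 10302.2500) = 119.88
5–9: √((51.54)² + (53.96)²) = √(2656.3716 + 2911.6816) = 74.62
6–7: √((-23.64)² + (-8.53)²) = √(558.8496 + 72.7609) = 25.13
6–8: √((155.98)² + (19.95)²) = √(24329.7604 + 398.0025) = 157.25
6–9: √((143.74)² + (-27.59)²) = √(20661.1876 + 761.2081) = 146.36
7–8: √((179.62)² + (28.48)²) = √(32263.3444 + 811.1104) = 181.86
7–9: √((167.38)² + (-19.06)²) = √(28016.0644 + 363.2836) = 168.46
8–9: √((-12.24)² + (-47.54)²) = √(149.8176 + 2260.0516) = 49.09
Closest pair: 6–7 at 25.13.

6 and 7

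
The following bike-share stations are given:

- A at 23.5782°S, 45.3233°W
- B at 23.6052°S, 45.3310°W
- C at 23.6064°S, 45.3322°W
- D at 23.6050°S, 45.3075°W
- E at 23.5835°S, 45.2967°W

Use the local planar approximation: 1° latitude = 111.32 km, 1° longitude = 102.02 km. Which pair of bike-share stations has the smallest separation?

B and C

Pairwise distances:
A–B: 3.1066 km
A–C: 3.2679 km
A–D: 3.3910 km
A–E: 2.7771 km
B–C: 0.1812 km
B–D: 2.3976 km
B–E: 4.2521 km
C–D: 2.5247 km
C–E: 4.4289 km
D–E: 2.6348 km
Closest pair: B–C at 0.1812 km.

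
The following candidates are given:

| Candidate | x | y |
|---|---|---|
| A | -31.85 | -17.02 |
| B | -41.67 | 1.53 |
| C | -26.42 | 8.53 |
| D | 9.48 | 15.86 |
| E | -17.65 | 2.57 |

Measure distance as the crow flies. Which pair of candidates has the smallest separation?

C and E

Pairwise distances:
A–B: 20.99
A–C: 26.12
A–D: 52.81
A–E: 24.20
B–C: 16.78
B–D: 53.12
B–E: 24.04
C–D: 36.64
C–E: 10.60
D–E: 30.21
Closest pair: C–E at 10.60.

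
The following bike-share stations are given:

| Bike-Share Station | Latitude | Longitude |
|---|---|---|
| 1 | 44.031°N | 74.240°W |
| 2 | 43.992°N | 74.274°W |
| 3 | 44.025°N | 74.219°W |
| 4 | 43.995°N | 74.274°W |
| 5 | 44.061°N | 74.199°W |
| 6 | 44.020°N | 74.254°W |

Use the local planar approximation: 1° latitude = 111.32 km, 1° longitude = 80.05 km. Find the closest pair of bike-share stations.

Pairwise distances:
2–4: 0.334 km
1–6: 1.660 km
1–3: 1.809 km
3–6: 2.857 km
4–6: 3.211 km
2–6: 3.504 km
3–5: 4.315 km
1–5: 4.682 km
1–4: 4.844 km
1–2: 5.124 km
3–4: 5.526 km
2–3: 5.734 km
5–6: 6.342 km
4–5: 9.488 km
2–5: 9.749 km
Closest pair: 2–4 at 0.334 km.

2 and 4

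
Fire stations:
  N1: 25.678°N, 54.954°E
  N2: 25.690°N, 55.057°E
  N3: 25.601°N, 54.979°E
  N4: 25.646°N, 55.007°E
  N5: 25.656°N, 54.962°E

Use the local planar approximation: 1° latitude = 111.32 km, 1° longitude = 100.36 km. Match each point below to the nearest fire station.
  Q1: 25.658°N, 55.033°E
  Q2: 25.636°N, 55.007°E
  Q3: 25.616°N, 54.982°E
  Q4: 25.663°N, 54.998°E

Q1 at 25.658°N, 55.033°E:
  N1: √((0.020·111.32)² + (-0.079·100.36)²) = √(4.95686 + 62.86016) = 8.235 km
  N2: √((0.032·111.32)² + (0.024·100.36)²) = √(12.68955 + 5.80155) = 4.300 km
  N3: √((-0.057·111.32)² + (-0.054·100.36)²) = √(40.26207 + 29.37033) = 8.345 km
  N4: √((-0.012·111.32)² + (-0.026·100.36)²) = √(1.78447 + 6.80876) = 2.931 km
  N5: √((-0.002·111.32)² + (-0.071·100.36)²) = √(0.04957 + 50.77361) = 7.129 km
  → nearest: N4 (2.931 km)
Q2 at 25.636°N, 55.007°E:
  N1: √((0.042·111.32)² + (-0.053·100.36)²) = √(21.85974 + 28.29261) = 7.082 km
  N2: √((0.054·111.32)² + (0.050·100.36)²) = √(36.13549 + 25.18032) = 7.830 km
  N3: √((-0.035·111.32)² + (-0.028·100.36)²) = √(15.18037 + 7.89655) = 4.804 km
  N4: √((0.010·111.32)² + (0.000·100.36)²) = √(1.23921 + 0.00000) = 1.113 km
  N5: √((0.020·111.32)² + (-0.045·100.36)²) = √(4.95686 + 20.39606) = 5.035 km
  → nearest: N4 (1.113 km)
Q3 at 25.616°N, 54.982°E:
  N1: √((0.062·111.32)² + (-0.028·100.36)²) = √(47.63540 + 7.89655) = 7.452 km
  N2: √((0.074·111.32)² + (0.075·100.36)²) = √(67.85937 + 56.65573) = 11.159 km
  N3: √((-0.015·111.32)² + (-0.003·100.36)²) = √(2.78823 + 0.09065) = 1.697 km
  N4: √((0.030·111.32)² + (0.025·100.36)²) = √(11.15293 + 6.29508) = 4.177 km
  N5: √((0.040·111.32)² + (-0.020·100.36)²) = √(19.82743 + 4.02885) = 4.884 km
  → nearest: N3 (1.697 km)
Q4 at 25.663°N, 54.998°E:
  N1: √((0.015·111.32)² + (-0.044·100.36)²) = √(2.78823 + 19.49964) = 4.721 km
  N2: √((0.027·111.32)² + (0.059·100.36)²) = √(9.03387 + 35.06108) = 6.640 km
  N3: √((-0.062·111.32)² + (-0.019·100.36)²) = √(47.63540 + 3.63604) = 7.160 km
  N4: √((-0.017·111.32)² + (0.009·100.36)²) = √(3.58133 + 0.81584) = 2.097 km
  N5: √((-0.007·111.32)² + (-0.036·100.36)²) = √(0.60721 + 13.05348) = 3.696 km
  → nearest: N4 (2.097 km)

Q1→N4; Q2→N4; Q3→N3; Q4→N4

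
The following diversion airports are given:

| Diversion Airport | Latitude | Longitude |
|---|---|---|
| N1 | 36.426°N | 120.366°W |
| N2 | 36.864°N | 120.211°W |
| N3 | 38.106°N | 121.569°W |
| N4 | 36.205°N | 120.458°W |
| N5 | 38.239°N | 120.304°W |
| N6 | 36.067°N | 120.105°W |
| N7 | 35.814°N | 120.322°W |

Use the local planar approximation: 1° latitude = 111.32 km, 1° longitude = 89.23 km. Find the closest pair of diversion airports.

Pairwise distances:
N1–N4: √((-0.221·111.32)² + (-0.092·89.23)²) = √(605.24463 + 67.39031) = 25.935 km
N6–N7: √((-0.253·111.32)² + (-0.217·89.23)²) = √(793.20864 + 374.92228) = 34.178 km
N4–N6: √((-0.138·111.32)² + (0.353·89.23)²) = √(235.99596 + 992.13597) = 35.045 km
N4–N7: √((-0.391·111.32)² + (0.136·89.23)²) = √(1894.52312 + 147.26502) = 45.186 km
N1–N6: √((-0.359·111.32)² + (0.261·89.23)²) = √(1597.11170 + 542.37892) = 46.255 km
N1–N2: √((0.438·111.32)² + (0.155·89.23)²) = √(2377.35817 + 191.28688) = 50.682 km
N1–N7: √((-0.612·111.32)² + (0.044·89.23)²) = √(4641.40258 + 15.41442) = 68.241 km
N2–N4: √((-0.659·111.32)² + (-0.247·89.23)²) = √(5381.67199 + 485.75322) = 76.599 km
N2–N6: √((-0.797·111.32)² + (0.106·89.23)²) = √(7871.60038 + 89.46095) = 89.225 km
N3–N5: √((0.133·111.32)² + (1.265·89.23)²) = √(219.20461 + 12740.98009) = 113.843 km
N2–N7: √((-1.050·111.32)² + (-0.111·89.23)²) = √(13662.33700 + 98.09971) = 117.305 km
N2–N5: √((1.375·111.32)² + (-0.093·89.23)²) = √(23428.89423 + 68.86328) = 153.290 km
N2–N3: √((1.242·111.32)² + (-1.358·89.23)²) = √(19115.67275 + 14683.22067) = 183.845 km
N1–N5: √((1.813·111.32)² + (0.062·89.23)²) = √(40732.58791 + 30.60590) = 201.899 km
N1–N3: √((1.680·111.32)² + (-1.203·89.23)²) = √(34975.58271 + 11522.66778) = 215.635 km
N4–N5: √((2.034·111.32)² + (0.154·89.23)²) = √(51268.22628 + 188.82662) = 226.841 km
N3–N4: √((-1.901·111.32)² + (1.111·89.23)²) = √(44782.73660 + 9827.65504) = 233.689 km
N5–N6: √((-2.172·111.32)² + (0.199·89.23)²) = √(58460.97271 + 315.30288) = 242.438 km
N3–N6: √((-2.039·111.32)² + (1.464·89.23)²) = √(51520.59226 + 17064.90753) = 261.888 km
N5–N7: √((-2.425·111.32)² + (-0.018·89.23)²) = √(72873.54240 + 2.57969) = 269.956 km
N3–N7: √((-2.292·111.32)² + (1.247·89.23)²) = √(65099.19555 + 12380.97062) = 278.353 km
Closest pair: N1–N4 at 25.935 km.

N1 and N4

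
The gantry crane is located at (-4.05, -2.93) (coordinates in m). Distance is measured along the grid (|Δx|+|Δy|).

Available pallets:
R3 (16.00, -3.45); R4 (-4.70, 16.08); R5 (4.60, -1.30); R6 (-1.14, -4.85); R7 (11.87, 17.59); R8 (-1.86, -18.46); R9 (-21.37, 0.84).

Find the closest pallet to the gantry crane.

R6

Distances from (-4.05, -2.93):
R3: |20.05| + |-0.52| = 20.05 + 0.52 = 20.57 m
R4: |-0.65| + |19.01| = 0.65 + 19.01 = 19.66 m
R5: |8.65| + |1.63| = 8.65 + 1.63 = 10.28 m
R6: |2.91| + |-1.92| = 2.91 + 1.92 = 4.83 m
R7: |15.92| + |20.52| = 15.92 + 20.52 = 36.44 m
R8: |2.19| + |-15.53| = 2.19 + 15.53 = 17.72 m
R9: |-17.32| + |3.77| = 17.32 + 3.77 = 21.09 m
Minimum: R6 at 4.83 m.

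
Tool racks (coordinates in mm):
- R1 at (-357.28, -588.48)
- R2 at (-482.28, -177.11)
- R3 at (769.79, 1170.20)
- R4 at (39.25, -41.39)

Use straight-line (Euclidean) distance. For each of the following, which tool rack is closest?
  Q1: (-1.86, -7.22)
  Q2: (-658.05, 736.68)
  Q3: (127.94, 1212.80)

Q1 at (-1.86, -7.22):
  R1: √((-355.42)² + (-581.26)²) = √(126323.3764 + 337863.1876) = 681.31 mm
  R2: √((-480.42)² + (-169.89)²) = √(230803.3764 + 28862.6121) = 509.57 mm
  R3: √((771.65)² + (1177.42)²) = √(595443.7225 + 1386317.8564) = 1407.75 mm
  R4: √((41.11)² + (-34.17)²) = √(1690.0321 + 1167.5889) = 53.46 mm
  → nearest: R4 (53.46 mm)
Q2 at (-658.05, 736.68):
  R1: √((300.77)² + (-1325.16)²) = √(90462.5929 + 1756049.0256) = 1358.86 mm
  R2: √((175.77)² + (-913.79)²) = √(30895.0929 + 835012.1641) = 930.54 mm
  R3: √((1427.84)² + (433.52)²) = √(2038727.0656 + 187939.5904) = 1492.20 mm
  R4: √((697.30)² + (-778.07)²) = √(486227.2900 + 605392.9249) = 1044.81 mm
  → nearest: R2 (930.54 mm)
Q3 at (127.94, 1212.80):
  R1: √((-485.22)² + (-1801.28)²) = √(235438.4484 + 3244609.6384) = 1865.49 mm
  R2: √((-610.22)² + (-1389.91)²) = √(372368.4484 + 1931849.8081) = 1517.97 mm
  R3: √((641.85)² + (-42.60)²) = √(411971.4225 + 1814.7600) = 643.26 mm
  R4: √((-88.69)² + (-1254.19)²) = √(7865.9161 + 1572992.5561) = 1257.32 mm
  → nearest: R3 (643.26 mm)

Q1→R4; Q2→R2; Q3→R3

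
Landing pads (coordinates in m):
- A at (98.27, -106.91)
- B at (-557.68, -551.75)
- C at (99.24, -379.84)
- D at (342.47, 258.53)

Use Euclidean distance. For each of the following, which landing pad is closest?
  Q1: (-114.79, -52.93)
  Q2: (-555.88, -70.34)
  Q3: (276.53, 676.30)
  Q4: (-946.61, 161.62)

Q1 at (-114.79, -52.93):
  A: 219.79 m
  B: 667.06 m
  C: 390.74 m
  D: 553.26 m
  → nearest: A (219.79 m)
Q2 at (-555.88, -70.34):
  A: 655.17 m
  B: 481.41 m
  C: 724.55 m
  D: 956.65 m
  → nearest: B (481.41 m)
Q3 at (276.53, 676.30):
  A: 803.24 m
  B: 1484.59 m
  C: 1070.92 m
  D: 422.94 m
  → nearest: D (422.94 m)
Q4 at (-946.61, 161.62):
  A: 1078.83 m
  B: 812.50 m
  C: 1177.70 m
  D: 1292.72 m
  → nearest: B (812.50 m)

Q1→A; Q2→B; Q3→D; Q4→B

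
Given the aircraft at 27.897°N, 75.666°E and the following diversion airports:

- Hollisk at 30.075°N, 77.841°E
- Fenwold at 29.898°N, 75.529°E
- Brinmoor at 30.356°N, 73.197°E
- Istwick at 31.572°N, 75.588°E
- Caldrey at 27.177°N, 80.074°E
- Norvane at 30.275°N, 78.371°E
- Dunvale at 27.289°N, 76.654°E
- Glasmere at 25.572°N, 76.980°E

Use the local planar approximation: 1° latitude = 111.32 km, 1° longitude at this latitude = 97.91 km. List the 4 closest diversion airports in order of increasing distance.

Distances from 27.897°N, 75.666°E:
Hollisk: √((2.178·111.32)² + (2.175·97.91)²) = √(58784.40763 + 45349.51259) = 322.698 km
Fenwold: √((2.001·111.32)² + (-0.137·97.91)²) = √(49618.15056 + 179.92654) = 223.155 km
Brinmoor: √((2.459·111.32)² + (-2.469·97.91)²) = √(74931.33200 + 58438.12607) = 365.198 km
Istwick: √((3.675·111.32)² + (-0.078·97.91)²) = √(167363.62820 + 58.32346) = 409.172 km
Caldrey: √((-0.720·111.32)² + (4.408·97.91)²) = √(6424.08662 + 186267.58026) = 438.967 km
Norvane: √((2.378·111.32)² + (2.705·97.91)²) = √(70076.12778 + 70143.69505) = 374.459 km
Dunvale: √((-0.608·111.32)² + (0.988·97.91)²) = √(4580.92893 + 9357.67570) = 118.062 km
Glasmere: √((-2.325·111.32)² + (1.314·97.91)²) = √(66987.27476 + 16551.78482) = 289.031 km
Sorted: Dunvale (118.062 km) < Fenwold (223.155 km) < Glasmere (289.031 km) < Hollisk (322.698 km) < Brinmoor (365.198 km) < Norvane (374.459 km) < …

Dunvale, Fenwold, Glasmere, Hollisk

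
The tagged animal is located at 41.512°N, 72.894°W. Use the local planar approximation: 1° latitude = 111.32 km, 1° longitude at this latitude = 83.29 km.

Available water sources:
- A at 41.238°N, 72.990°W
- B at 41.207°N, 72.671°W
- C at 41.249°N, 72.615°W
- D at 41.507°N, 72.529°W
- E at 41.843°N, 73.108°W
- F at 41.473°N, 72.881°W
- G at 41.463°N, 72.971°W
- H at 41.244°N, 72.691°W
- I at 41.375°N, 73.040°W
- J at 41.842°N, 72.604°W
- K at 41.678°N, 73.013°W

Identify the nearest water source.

Distances from 41.512°N, 72.894°W:
A: √((-0.274·111.32)² + (-0.096·83.29)²) = √(930.35248 + 63.93346) = 31.532 km
B: √((-0.305·111.32)² + (0.223·83.29)²) = √(1152.77905 + 344.98122) = 38.701 km
C: √((-0.263·111.32)² + (0.279·83.29)²) = √(857.15210 + 540.00046) = 37.379 km
D: √((-0.005·111.32)² + (0.365·83.29)²) = √(0.30980 + 924.21168) = 30.406 km
E: √((0.331·111.32)² + (-0.214·83.29)²) = √(1357.69551 + 317.69711) = 40.932 km
F: √((-0.039·111.32)² + (0.013·83.29)²) = √(18.84845 + 1.17239) = 4.474 km
G: √((-0.049·111.32)² + (-0.077·83.29)²) = √(29.75353 + 41.13080) = 8.419 km
H: √((-0.268·111.32)² + (0.203·83.29)²) = √(890.05324 + 285.87607) = 34.292 km
I: √((-0.137·111.32)² + (-0.146·83.29)²) = √(232.58812 + 147.87387) = 19.505 km
J: √((0.330·111.32)² + (0.290·83.29)²) = √(1349.50431 + 583.42055) = 43.965 km
K: √((0.166·111.32)² + (-0.119·83.29)²) = √(341.47788 + 98.23803) = 20.969 km
Minimum: F at 4.474 km.

F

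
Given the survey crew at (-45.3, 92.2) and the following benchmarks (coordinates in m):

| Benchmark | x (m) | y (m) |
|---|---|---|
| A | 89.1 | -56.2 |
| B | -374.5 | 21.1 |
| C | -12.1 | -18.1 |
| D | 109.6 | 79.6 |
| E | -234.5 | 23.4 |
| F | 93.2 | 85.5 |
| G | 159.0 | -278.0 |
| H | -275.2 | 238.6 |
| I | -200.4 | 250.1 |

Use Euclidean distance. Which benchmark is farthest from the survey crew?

G

Distances from (-45.3, 92.2):
A: √((134.4)² + (-148.4)²) = √(18063.360 + 22022.560) = 200.2 m
B: √((-329.2)² + (-71.1)²) = √(108372.640 + 5055.210) = 336.8 m
C: √((33.2)² + (-110.3)²) = √(1102.240 + 12166.090) = 115.2 m
D: √((154.9)² + (-12.6)²) = √(23994.010 + 158.760) = 155.4 m
E: √((-189.2)² + (-68.8)²) = √(35796.640 + 4733.440) = 201.3 m
F: √((138.5)² + (-6.7)²) = √(19182.250 + 44.890) = 138.7 m
G: √((204.3)² + (-370.2)²) = √(41738.490 + 137048.040) = 422.8 m
H: √((-229.9)² + (146.4)²) = √(52854.010 + 21432.960) = 272.6 m
I: √((-155.1)² + (157.9)²) = √(24056.010 + 24932.410) = 221.3 m
Maximum: G at 422.8 m.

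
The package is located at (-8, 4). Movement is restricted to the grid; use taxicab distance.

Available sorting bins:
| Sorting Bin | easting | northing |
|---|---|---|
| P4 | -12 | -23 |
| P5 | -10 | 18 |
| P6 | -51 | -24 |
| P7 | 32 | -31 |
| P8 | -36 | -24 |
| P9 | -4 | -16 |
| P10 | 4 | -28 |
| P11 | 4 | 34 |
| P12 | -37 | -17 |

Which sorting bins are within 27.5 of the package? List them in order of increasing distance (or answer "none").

Distances from (-8, 4):
P4: |-4| + |-27| = 4 + 27 = 31
P5: |-2| + |14| = 2 + 14 = 16
P6: |-43| + |-28| = 43 + 28 = 71
P7: |40| + |-35| = 40 + 35 = 75
P8: |-28| + |-28| = 28 + 28 = 56
P9: |4| + |-20| = 4 + 20 = 24
P10: |12| + |-32| = 12 + 32 = 44
P11: |12| + |30| = 12 + 30 = 42
P12: |-29| + |-21| = 29 + 21 = 50
Threshold 27.5: P5 (16), P9 (24) are within range.

P5, P9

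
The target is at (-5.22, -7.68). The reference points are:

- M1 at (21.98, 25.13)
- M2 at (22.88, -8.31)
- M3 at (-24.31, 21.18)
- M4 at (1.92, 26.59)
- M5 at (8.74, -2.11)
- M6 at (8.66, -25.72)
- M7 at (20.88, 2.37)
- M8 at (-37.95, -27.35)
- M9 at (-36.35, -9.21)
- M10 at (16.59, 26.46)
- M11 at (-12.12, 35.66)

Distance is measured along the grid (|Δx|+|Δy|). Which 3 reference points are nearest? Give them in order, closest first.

M5, M2, M6

Distances from (-5.22, -7.68):
M1: |27.20| + |32.81| = 27.20 + 32.81 = 60.01
M2: |28.10| + |-0.63| = 28.10 + 0.63 = 28.73
M3: |-19.09| + |28.86| = 19.09 + 28.86 = 47.95
M4: |7.14| + |34.27| = 7.14 + 34.27 = 41.41
M5: |13.96| + |5.57| = 13.96 + 5.57 = 19.53
M6: |13.88| + |-18.04| = 13.88 + 18.04 = 31.92
M7: |26.10| + |10.05| = 26.10 + 10.05 = 36.15
M8: |-32.73| + |-19.67| = 32.73 + 19.67 = 52.40
M9: |-31.13| + |-1.53| = 31.13 + 1.53 = 32.66
M10: |21.81| + |34.14| = 21.81 + 34.14 = 55.95
M11: |-6.90| + |43.34| = 6.90 + 43.34 = 50.24
Sorted: M5 (19.53) < M2 (28.73) < M6 (31.92) < M9 (32.66) < M7 (36.15) < …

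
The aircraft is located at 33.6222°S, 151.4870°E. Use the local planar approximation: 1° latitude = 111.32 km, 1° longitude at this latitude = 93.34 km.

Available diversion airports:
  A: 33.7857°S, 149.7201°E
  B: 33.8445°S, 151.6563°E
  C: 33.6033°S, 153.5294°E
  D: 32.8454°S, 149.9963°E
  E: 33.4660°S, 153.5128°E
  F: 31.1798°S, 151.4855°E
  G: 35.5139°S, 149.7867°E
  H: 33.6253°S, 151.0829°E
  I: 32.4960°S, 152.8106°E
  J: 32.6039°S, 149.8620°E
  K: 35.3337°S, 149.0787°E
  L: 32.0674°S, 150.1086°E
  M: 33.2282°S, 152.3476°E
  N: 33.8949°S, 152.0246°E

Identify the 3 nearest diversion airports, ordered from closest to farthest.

B, H, N

Distances from 33.6222°S, 151.4870°E:
A: √((-0.1635·111.32)² + (-1.7669·93.34)²) = √(331.269849 + 27199.413195) = 165.9237 km
B: √((-0.2223·111.32)² + (0.1693·93.34)²) = √(612.386095 + 249.717805) = 29.3616 km
C: √((0.0189·111.32)² + (2.0424·93.34)²) = √(4.426597 + 36342.700634) = 190.6492 km
D: √((0.7768·111.32)² + (-1.4907·93.34)²) = √(7477.644757 + 19360.478910) = 163.8235 km
E: √((0.1562·111.32)² + (2.0258·93.34)²) = √(302.348943 + 35754.336790) = 189.8860 km
F: √((2.4424·111.32)² + (-0.0015·93.34)²) = √(73923.067143 + 0.019603) = 271.8880 km
G: √((-1.8917·111.32)² + (-1.7003·93.34)²) = √(44345.639587 + 25187.595071) = 263.6916 km
H: √((-0.0031·111.32)² + (-0.4041·93.34)²) = √(0.119088 + 1422.699877) = 37.7203 km
I: √((1.1262·111.32)² + (1.3236·93.34)²) = √(15717.281854 + 15263.323537) = 176.0131 km
J: √((1.0183·111.32)² + (-1.6250·93.34)²) = √(12849.844816 + 23006.064006) = 189.3566 km
K: √((-1.7115·111.32)² + (-2.4083·93.34)²) = √(36299.463165 + 50530.868697) = 294.6699 km
L: √((1.5548·111.32)² + (-1.3784·93.34)²) = √(29956.802710 + 16553.358546) = 215.6621 km
M: √((0.3940·111.32)² + (0.8606·93.34)²) = √(1923.706618 + 6452.652489) = 91.5225 km
N: √((-0.2727·111.32)² + (0.5376·93.34)²) = √(921.545263 + 2517.990650) = 58.6476 km
Sorted: B (29.3616 km) < H (37.7203 km) < N (58.6476 km) < M (91.5225 km) < D (163.8235 km) < …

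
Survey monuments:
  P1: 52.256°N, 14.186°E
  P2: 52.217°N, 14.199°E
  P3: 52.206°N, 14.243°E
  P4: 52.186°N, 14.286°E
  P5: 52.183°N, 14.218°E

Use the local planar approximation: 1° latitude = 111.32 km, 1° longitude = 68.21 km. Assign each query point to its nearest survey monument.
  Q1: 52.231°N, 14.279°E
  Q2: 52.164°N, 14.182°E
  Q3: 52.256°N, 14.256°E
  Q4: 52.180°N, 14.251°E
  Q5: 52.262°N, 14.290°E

Q1→P3; Q2→P5; Q3→P1; Q4→P5; Q5→P3

Q1 at 52.231°N, 14.279°E:
  P1: 6.927 km
  P2: 5.675 km
  P3: 3.711 km
  P4: 5.032 km
  P5: 6.772 km
  → nearest: P3 (3.711 km)
Q2 at 52.164°N, 14.182°E:
  P1: 10.245 km
  P2: 6.013 km
  P3: 6.259 km
  P4: 7.505 km
  P5: 3.241 km
  → nearest: P5 (3.241 km)
Q3 at 52.256°N, 14.256°E:
  P1: 4.775 km
  P2: 5.828 km
  P3: 5.636 km
  P4: 8.057 km
  P5: 8.530 km
  → nearest: P1 (4.775 km)
Q4 at 52.180°N, 14.251°E:
  P1: 9.552 km
  P2: 5.436 km
  P3: 2.945 km
  P4: 2.479 km
  P5: 2.276 km
  → nearest: P5 (2.276 km)
Q5 at 52.262°N, 14.290°E:
  P1: 7.125 km
  P2: 7.976 km
  P3: 7.010 km
  P4: 8.465 km
  P5: 10.073 km
  → nearest: P3 (7.010 km)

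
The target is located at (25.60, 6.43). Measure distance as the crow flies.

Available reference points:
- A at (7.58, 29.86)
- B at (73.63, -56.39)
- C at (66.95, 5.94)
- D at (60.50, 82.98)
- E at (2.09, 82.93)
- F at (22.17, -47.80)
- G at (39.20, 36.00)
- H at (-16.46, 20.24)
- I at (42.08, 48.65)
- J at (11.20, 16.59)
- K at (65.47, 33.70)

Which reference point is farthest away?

D

Distances from (25.60, 6.43):
A: √((-18.02)² + (23.43)²) = √(324.7204 + 548.9649) = 29.56
B: √((48.03)² + (-62.82)²) = √(2306.8809 + 3946.3524) = 79.08
C: √((41.35)² + (-0.49)²) = √(1709.8225 + 0.2401) = 41.35
D: √((34.90)² + (76.55)²) = √(1218.0100 + 5859.9025) = 84.13
E: √((-23.51)² + (76.50)²) = √(552.7201 + 5852.2500) = 80.03
F: √((-3.43)² + (-54.23)²) = √(11.7649 + 2940.8929) = 54.34
G: √((13.60)² + (29.57)²) = √(184.9600 + 874.3849) = 32.55
H: √((-42.06)² + (13.81)²) = √(1769.0436 + 190.7161) = 44.27
I: √((16.48)² + (42.22)²) = √(271.5904 + 1782.5284) = 45.32
J: √((-14.40)² + (10.16)²) = √(207.3600 + 103.2256) = 17.62
K: √((39.87)² + (27.27)²) = √(1589.6169 + 743.6529) = 48.30
Maximum: D at 84.13.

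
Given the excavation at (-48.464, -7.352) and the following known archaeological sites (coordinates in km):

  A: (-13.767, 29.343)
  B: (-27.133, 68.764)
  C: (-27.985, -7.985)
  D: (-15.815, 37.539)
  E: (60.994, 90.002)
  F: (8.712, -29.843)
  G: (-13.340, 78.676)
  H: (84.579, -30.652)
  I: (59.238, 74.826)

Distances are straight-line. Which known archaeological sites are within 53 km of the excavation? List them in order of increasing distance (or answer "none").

C, A

Distances from (-48.464, -7.352):
A: √((34.697)² + (36.695)²) = √(1203.88181 + 1346.52302) = 50.502 km
B: √((21.331)² + (76.116)²) = √(455.01156 + 5793.64546) = 79.048 km
C: √((20.479)² + (-0.633)²) = √(419.38944 + 0.40069) = 20.489 km
D: √((32.649)² + (44.891)²) = √(1065.95720 + 2015.20188) = 55.508 km
E: √((109.458)² + (97.354)²) = √(11981.05376 + 9477.80132) = 146.488 km
F: √((57.176)² + (-22.491)²) = √(3269.09498 + 505.84508) = 61.441 km
G: √((35.124)² + (86.028)²) = √(1233.69538 + 7400.81678) = 92.922 km
H: √((133.043)² + (-23.300)²) = √(17700.43985 + 542.89000) = 135.068 km
I: √((107.702)² + (82.178)²) = √(11599.72080 + 6753.22368) = 135.473 km
Threshold 53 km: C (20.489 km), A (50.502 km) are within range.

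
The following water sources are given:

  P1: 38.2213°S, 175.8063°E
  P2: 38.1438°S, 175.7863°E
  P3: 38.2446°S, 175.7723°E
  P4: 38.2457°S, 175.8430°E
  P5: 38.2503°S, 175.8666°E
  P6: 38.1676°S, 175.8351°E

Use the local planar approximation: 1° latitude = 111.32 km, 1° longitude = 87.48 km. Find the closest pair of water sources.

P4 and P5

Pairwise distances:
P1–P2: √((0.0775·111.32)² + (-0.0200·87.48)²) = √(74.430305 + 3.061100) = 8.8029 km
P1–P3: √((-0.0233·111.32)² + (-0.0340·87.48)²) = √(6.727570 + 8.846579) = 3.9464 km
P1–P4: √((-0.0244·111.32)² + (0.0367·87.48)²) = √(7.377786 + 10.307413) = 4.2054 km
P1–P5: √((-0.0290·111.32)² + (0.0603·87.48)²) = √(10.421792 + 27.826089) = 6.1845 km
P1–P6: √((0.0537·111.32)² + (0.0288·87.48)²) = √(35.735097 + 6.347497) = 6.4871 km
P2–P3: √((-0.1008·111.32)² + (-0.0140·87.48)²) = √(125.912098 + 1.499939) = 11.2877 km
P2–P4: √((-0.1019·111.32)² + (0.0567·87.48)²) = √(128.675174 + 24.602751) = 12.3805 km
P2–P5: √((-0.1065·111.32)² + (0.0803·87.48)²) = √(140.554777 + 49.345623) = 13.7804 km
P2–P6: √((-0.0238·111.32)² + (0.0488·87.48)²) = √(7.019405 + 18.224566) = 5.0243 km
P3–P4: √((-0.0011·111.32)² + (0.0707·87.48)²) = √(0.014994 + 38.252196) = 6.1860 km
P3–P5: √((-0.0057·111.32)² + (0.0943·87.48)²) = √(0.402621 + 68.052006) = 8.2737 km
P3–P6: √((0.0770·111.32)² + (0.0628·87.48)²) = √(73.473012 + 30.181223) = 10.1811 km
P4–P5: √((-0.0046·111.32)² + (0.0236·87.48)²) = √(0.262218 + 4.262276) = 2.1271 km
P4–P6: √((0.0781·111.32)² + (-0.0079·87.48)²) = √(75.587236 + 0.477608) = 8.7215 km
P5–P6: √((0.0827·111.32)² + (-0.0315·87.48)²) = √(84.753456 + 7.593442) = 9.6097 km
Closest pair: P4–P5 at 2.1271 km.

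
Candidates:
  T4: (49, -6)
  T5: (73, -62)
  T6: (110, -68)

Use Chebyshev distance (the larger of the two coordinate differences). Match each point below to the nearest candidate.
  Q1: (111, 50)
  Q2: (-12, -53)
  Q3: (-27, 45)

Q1→T4; Q2→T4; Q3→T4

Q1 at (111, 50):
  T4: max(|-62|, |-56|) = 62
  T5: max(|-38|, |-112|) = 112
  T6: max(|-1|, |-118|) = 118
  → nearest: T4 (62)
Q2 at (-12, -53):
  T4: max(|61|, |47|) = 61
  T5: max(|85|, |-9|) = 85
  T6: max(|122|, |-15|) = 122
  → nearest: T4 (61)
Q3 at (-27, 45):
  T4: max(|76|, |-51|) = 76
  T5: max(|100|, |-107|) = 107
  T6: max(|137|, |-113|) = 137
  → nearest: T4 (76)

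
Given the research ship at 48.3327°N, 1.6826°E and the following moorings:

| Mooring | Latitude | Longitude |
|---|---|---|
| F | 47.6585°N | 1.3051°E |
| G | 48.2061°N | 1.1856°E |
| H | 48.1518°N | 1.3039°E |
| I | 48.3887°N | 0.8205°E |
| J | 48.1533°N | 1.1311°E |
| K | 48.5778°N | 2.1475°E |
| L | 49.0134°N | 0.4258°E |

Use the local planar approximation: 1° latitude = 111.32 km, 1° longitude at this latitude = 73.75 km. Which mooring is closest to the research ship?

Distances from 48.3327°N, 1.6826°E:
F: 80.0493 km
G: 39.2697 km
H: 34.4321 km
I: 63.8848 km
J: 45.3115 km
K: 43.8178 km
L: 119.7213 km
Minimum: H at 34.4321 km.

H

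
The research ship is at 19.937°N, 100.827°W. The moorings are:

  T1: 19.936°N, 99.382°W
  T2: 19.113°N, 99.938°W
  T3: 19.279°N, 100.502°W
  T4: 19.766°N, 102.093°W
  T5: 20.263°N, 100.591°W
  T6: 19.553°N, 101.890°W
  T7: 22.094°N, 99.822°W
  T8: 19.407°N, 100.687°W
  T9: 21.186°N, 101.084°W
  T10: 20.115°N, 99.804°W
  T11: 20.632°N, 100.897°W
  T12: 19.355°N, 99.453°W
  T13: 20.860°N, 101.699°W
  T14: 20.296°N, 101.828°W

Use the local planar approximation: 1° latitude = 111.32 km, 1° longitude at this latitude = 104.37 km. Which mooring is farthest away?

T7

Distances from 19.937°N, 100.827°W:
T1: √((-0.001·111.32)² + (1.445·104.37)²) = √(0.01239 + 22745.05865) = 150.815 km
T2: √((-0.824·111.32)² + (0.889·104.37)²) = √(8413.96728 + 8609.04324) = 130.472 km
T3: √((-0.658·111.32)² + (0.325·104.37)²) = √(5365.35154 + 1150.58336) = 80.721 km
T4: √((-0.171·111.32)² + (-1.266·104.37)²) = √(362.35864 + 17458.97642) = 133.497 km
T5: √((0.326·111.32)² + (0.236·104.37)²) = √(1316.98733 + 606.70192) = 43.860 km
T6: √((-0.384·111.32)² + (-1.063·104.37)²) = √(1827.29575 + 12308.86181) = 118.896 km
T7: √((2.157·111.32)² + (1.005·104.37)²) = √(57656.28895 + 11002.30020) = 262.028 km
T8: √((-0.530·111.32)² + (0.140·104.37)²) = √(3480.95280 + 213.50470) = 60.782 km
T9: √((1.249·111.32)² + (-0.257·104.37)²) = √(19331.75454 + 719.47816) = 141.602 km
T10: √((0.178·111.32)² + (1.023·104.37)²) = √(392.63264 + 11399.94181) = 108.594 km
T11: √((0.695·111.32)² + (-0.070·104.37)²) = √(5985.71458 + 53.37617) = 77.712 km
T12: √((-0.582·111.32)² + (1.374·104.37)²) = √(4197.51604 + 20564.81620) = 157.361 km
T13: √((0.923·111.32)² + (-0.872·104.37)²) = √(10557.22548 + 8282.93659) = 137.259 km
T14: √((0.359·111.32)² + (-1.001·104.37)²) = √(1597.11170 + 10914.89399) = 111.857 km
Maximum: T7 at 262.028 km.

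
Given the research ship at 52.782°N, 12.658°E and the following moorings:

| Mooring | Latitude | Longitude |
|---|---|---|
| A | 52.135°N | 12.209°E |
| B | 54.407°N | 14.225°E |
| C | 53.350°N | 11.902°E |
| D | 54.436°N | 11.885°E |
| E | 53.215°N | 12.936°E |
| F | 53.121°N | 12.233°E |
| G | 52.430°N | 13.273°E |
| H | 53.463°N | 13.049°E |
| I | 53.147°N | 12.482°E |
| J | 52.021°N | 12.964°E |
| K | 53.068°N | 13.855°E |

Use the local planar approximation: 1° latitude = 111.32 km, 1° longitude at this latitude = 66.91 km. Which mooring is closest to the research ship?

Distances from 52.782°N, 12.658°E:
A: √((-0.647·111.32)² + (-0.449·66.91)²) = √(5187.46234 + 902.55721) = 78.039 km
B: √((1.625·111.32)² + (1.567·66.91)²) = √(32723.00102 + 10993.09681) = 209.084 km
C: √((0.568·111.32)² + (-0.756·66.91)²) = √(3998.00255 + 2558.73701) = 80.974 km
D: √((1.654·111.32)² + (-0.773·66.91)²) = √(33901.38224 + 2675.10632) = 191.250 km
E: √((0.433·111.32)² + (0.278·66.91)²) = √(2323.39039 + 345.99646) = 51.666 km
F: √((0.339·111.32)² + (-0.425·66.91)²) = √(1424.11740 + 808.64875) = 47.252 km
G: √((-0.352·111.32)² + (0.615·66.91)²) = √(1535.43601 + 1693.29370) = 56.822 km
H: √((0.681·111.32)² + (0.391·66.91)²) = √(5746.99235 + 684.44030) = 80.196 km
I: √((0.365·111.32)² + (-0.176·66.91)²) = √(1650.94317 + 138.67794) = 42.304 km
J: √((-0.761·111.32)² + (0.306·66.91)²) = √(7176.54990 + 419.20351) = 87.154 km
K: √((0.286·111.32)² + (1.197·66.91)²) = √(1013.62768 + 6414.61153) = 86.187 km
Minimum: I at 42.304 km.

I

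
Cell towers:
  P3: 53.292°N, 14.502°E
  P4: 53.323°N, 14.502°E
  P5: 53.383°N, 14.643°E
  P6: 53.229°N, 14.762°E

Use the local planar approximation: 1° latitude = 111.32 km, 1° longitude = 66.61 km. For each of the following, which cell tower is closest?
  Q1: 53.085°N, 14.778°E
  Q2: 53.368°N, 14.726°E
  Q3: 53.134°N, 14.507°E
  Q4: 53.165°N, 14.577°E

Q1 at 53.085°N, 14.778°E:
  P3: 29.478 km
  P4: 32.248 km
  P5: 34.371 km
  P6: 16.065 km
  → nearest: P6 (16.065 km)
Q2 at 53.368°N, 14.726°E:
  P3: 17.152 km
  P4: 15.739 km
  P5: 5.775 km
  P6: 15.658 km
  → nearest: P5 (5.775 km)
Q3 at 53.134°N, 14.507°E:
  P3: 17.592 km
  P4: 21.042 km
  P5: 29.161 km
  P6: 20.009 km
  → nearest: P3 (17.592 km)
Q4 at 53.165°N, 14.577°E:
  P3: 14.994 km
  P4: 18.284 km
  P5: 24.663 km
  P6: 14.234 km
  → nearest: P6 (14.234 km)

Q1→P6; Q2→P5; Q3→P3; Q4→P6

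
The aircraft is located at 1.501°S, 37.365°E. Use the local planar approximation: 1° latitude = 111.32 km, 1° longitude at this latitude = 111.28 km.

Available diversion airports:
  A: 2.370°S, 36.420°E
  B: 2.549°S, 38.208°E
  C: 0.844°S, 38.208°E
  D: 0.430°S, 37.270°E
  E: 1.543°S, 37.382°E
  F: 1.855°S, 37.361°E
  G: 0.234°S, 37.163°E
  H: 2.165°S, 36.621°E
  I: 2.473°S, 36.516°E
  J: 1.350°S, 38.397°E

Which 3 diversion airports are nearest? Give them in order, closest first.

E, F, H

Distances from 1.501°S, 37.365°E:
A: √((-0.869·111.32)² + (-0.945·111.28)²) = √(9358.06265 + 11058.54147) = 142.887 km
B: √((-1.048·111.32)² + (0.843·111.28)²) = √(13610.33957 + 8800.13599) = 149.701 km
C: √((0.657·111.32)² + (0.843·111.28)²) = √(5349.05587 + 8800.13599) = 118.950 km
D: √((1.071·111.32)² + (-0.095·111.28)²) = √(14214.29541 + 111.75873) = 119.691 km
E: √((-0.042·111.32)² + (0.017·111.28)²) = √(21.85974 + 3.57876) = 5.044 km
F: √((-0.354·111.32)² + (-0.004·111.28)²) = √(1552.93372 + 0.19813) = 39.410 km
G: √((1.267·111.32)² + (-0.202·111.28)²) = √(19892.96988 + 505.28566) = 142.822 km
H: √((-0.664·111.32)² + (-0.744·111.28)²) = √(5463.64602 + 6854.56825) = 110.987 km
I: √((-0.972·111.32)² + (-0.849·111.28)²) = √(11707.89787 + 8925.85062) = 143.645 km
J: √((0.151·111.32)² + (1.032·111.28)²) = √(282.55324 + 13188.44609) = 116.065 km
Sorted: E (5.044 km) < F (39.410 km) < H (110.987 km) < J (116.065 km) < C (118.950 km) < …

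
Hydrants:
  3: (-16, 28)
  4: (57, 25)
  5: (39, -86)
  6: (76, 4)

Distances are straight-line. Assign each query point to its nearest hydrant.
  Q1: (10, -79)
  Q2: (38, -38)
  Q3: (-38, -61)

Q1 at (10, -79):
  3: √((-26)² + (107)²) = √(676.000 + 11449.000) = 110.1
  4: √((47)² + (104)²) = √(2209.000 + 10816.000) = 114.1
  5: √((29)² + (-7)²) = √(841.000 + 49.000) = 29.8
  6: √((66)² + (83)²) = √(4356.000 + 6889.000) = 106.0
  → nearest: 5 (29.8)
Q2 at (38, -38):
  3: √((-54)² + (66)²) = √(2916.000 + 4356.000) = 85.3
  4: √((19)² + (63)²) = √(361.000 + 3969.000) = 65.8
  5: √((1)² + (-48)²) = √(1.000 + 2304.000) = 48.0
  6: √((38)² + (42)²) = √(1444.000 + 1764.000) = 56.6
  → nearest: 5 (48.0)
Q3 at (-38, -61):
  3: √((22)² + (89)²) = √(484.000 + 7921.000) = 91.7
  4: √((95)² + (86)²) = √(9025.000 + 7396.000) = 128.1
  5: √((77)² + (-25)²) = √(5929.000 + 625.000) = 81.0
  6: √((114)² + (65)²) = √(12996.000 + 4225.000) = 131.2
  → nearest: 5 (81.0)

Q1→5; Q2→5; Q3→5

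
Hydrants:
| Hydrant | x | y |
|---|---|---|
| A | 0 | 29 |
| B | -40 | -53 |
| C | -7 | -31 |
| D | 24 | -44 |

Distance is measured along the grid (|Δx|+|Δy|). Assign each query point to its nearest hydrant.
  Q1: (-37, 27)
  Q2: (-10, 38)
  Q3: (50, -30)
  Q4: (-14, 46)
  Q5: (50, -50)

Q1→A; Q2→A; Q3→D; Q4→A; Q5→D

Q1 at (-37, 27):
  A: 39
  B: 83
  C: 88
  D: 132
  → nearest: A (39)
Q2 at (-10, 38):
  A: 19
  B: 121
  C: 72
  D: 116
  → nearest: A (19)
Q3 at (50, -30):
  A: 109
  B: 113
  C: 58
  D: 40
  → nearest: D (40)
Q4 at (-14, 46):
  A: 31
  B: 125
  C: 84
  D: 128
  → nearest: A (31)
Q5 at (50, -50):
  A: 129
  B: 93
  C: 76
  D: 32
  → nearest: D (32)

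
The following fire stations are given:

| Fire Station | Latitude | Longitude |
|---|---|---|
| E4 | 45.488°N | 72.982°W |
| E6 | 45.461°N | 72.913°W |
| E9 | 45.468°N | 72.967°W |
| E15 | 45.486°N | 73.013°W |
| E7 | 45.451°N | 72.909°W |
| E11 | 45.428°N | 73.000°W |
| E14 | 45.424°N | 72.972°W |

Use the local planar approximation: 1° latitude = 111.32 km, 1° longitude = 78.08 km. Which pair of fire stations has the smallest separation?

Pairwise distances:
E4–E6: √((-0.027·111.32)² + (0.069·78.08)²) = √(9.03387 + 29.02537) = 6.169 km
E4–E9: √((-0.020·111.32)² + (0.015·78.08)²) = √(4.95686 + 1.37171) = 2.516 km
E4–E15: √((-0.002·111.32)² + (-0.031·78.08)²) = √(0.04957 + 5.85872) = 2.431 km
E4–E7: √((-0.037·111.32)² + (0.073·78.08)²) = √(16.96484 + 32.48818) = 7.032 km
E4–E11: √((-0.060·111.32)² + (-0.018·78.08)²) = √(44.61171 + 1.97526) = 6.825 km
E4–E14: √((-0.064·111.32)² + (0.010·78.08)²) = √(50.75822 + 0.60965) = 7.167 km
E6–E9: √((0.007·111.32)² + (-0.054·78.08)²) = √(0.60721 + 17.77735) = 4.288 km
E6–E15: √((0.025·111.32)² + (-0.100·78.08)²) = √(7.74509 + 60.96486) = 8.289 km
E6–E7: √((-0.010·111.32)² + (0.004·78.08)²) = √(1.23921 + 0.09754) = 1.156 km
E6–E11: √((-0.033·111.32)² + (-0.087·78.08)²) = √(13.49504 + 46.14431) = 7.723 km
E6–E14: √((-0.037·111.32)² + (-0.059·78.08)²) = √(16.96484 + 21.22187) = 6.180 km
E9–E15: √((0.018·111.32)² + (-0.046·78.08)²) = √(4.01505 + 12.90017) = 4.113 km
E9–E7: √((-0.017·111.32)² + (0.058·78.08)²) = √(3.58133 + 20.50858) = 4.908 km
E9–E11: √((-0.040·111.32)² + (-0.033·78.08)²) = √(19.82743 + 6.63907) = 5.145 km
E9–E14: √((-0.044·111.32)² + (-0.005·78.08)²) = √(23.99119 + 0.15241) = 4.914 km
E15–E7: √((-0.035·111.32)² + (0.104·78.08)²) = √(15.18037 + 65.93960) = 9.007 km
E15–E11: √((-0.058·111.32)² + (0.013·78.08)²) = √(41.68717 + 1.03031) = 6.536 km
E15–E14: √((-0.062·111.32)² + (0.041·78.08)²) = √(47.63540 + 10.24819) = 7.608 km
E7–E11: √((-0.023·111.32)² + (-0.091·78.08)²) = √(6.55544 + 50.48500) = 7.553 km
E7–E14: √((-0.027·111.32)² + (-0.063·78.08)²) = √(9.03387 + 24.19695) = 5.765 km
E11–E14: √((-0.004·111.32)² + (0.028·78.08)²) = √(0.19827 + 4.77965) = 2.231 km
Closest pair: E6–E7 at 1.156 km.

E6 and E7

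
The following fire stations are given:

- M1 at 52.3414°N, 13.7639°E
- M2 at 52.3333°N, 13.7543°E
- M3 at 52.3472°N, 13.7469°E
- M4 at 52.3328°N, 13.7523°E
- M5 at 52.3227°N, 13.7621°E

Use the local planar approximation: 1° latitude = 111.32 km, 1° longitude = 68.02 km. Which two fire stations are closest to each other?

M2 and M4

Pairwise distances:
M1–M2: √((-0.0081·111.32)² + (-0.0096·68.02)²) = √(0.813048 + 0.426399) = 1.1133 km
M1–M3: √((0.0058·111.32)² + (-0.0170·68.02)²) = √(0.416872 + 1.337122) = 1.3244 km
M1–M4: √((-0.0086·111.32)² + (-0.0116·68.02)²) = √(0.916523 + 0.622571) = 1.2406 km
M1–M5: √((-0.0187·111.32)² + (-0.0018·68.02)²) = √(4.333408 + 0.014991) = 2.0853 km
M2–M3: √((0.0139·111.32)² + (-0.0074·68.02)²) = √(2.394286 + 0.253359) = 1.6272 km
M2–M4: √((-0.0005·111.32)² + (-0.0020·68.02)²) = √(0.003098 + 0.018507) = 0.1470 km
M2–M5: √((-0.0106·111.32)² + (0.0078·68.02)²) = √(1.392381 + 0.281490) = 1.2938 km
M3–M4: √((-0.0144·111.32)² + (0.0054·68.02)²) = √(2.569635 + 0.134915) = 1.6446 km
M3–M5: √((-0.0245·111.32)² + (0.0152·68.02)²) = √(7.438383 + 1.068957) = 2.9167 km
M4–M5: √((-0.0101·111.32)² + (0.0098·68.02)²) = √(1.264122 + 0.444350) = 1.3071 km
Closest pair: M2–M4 at 0.1470 km.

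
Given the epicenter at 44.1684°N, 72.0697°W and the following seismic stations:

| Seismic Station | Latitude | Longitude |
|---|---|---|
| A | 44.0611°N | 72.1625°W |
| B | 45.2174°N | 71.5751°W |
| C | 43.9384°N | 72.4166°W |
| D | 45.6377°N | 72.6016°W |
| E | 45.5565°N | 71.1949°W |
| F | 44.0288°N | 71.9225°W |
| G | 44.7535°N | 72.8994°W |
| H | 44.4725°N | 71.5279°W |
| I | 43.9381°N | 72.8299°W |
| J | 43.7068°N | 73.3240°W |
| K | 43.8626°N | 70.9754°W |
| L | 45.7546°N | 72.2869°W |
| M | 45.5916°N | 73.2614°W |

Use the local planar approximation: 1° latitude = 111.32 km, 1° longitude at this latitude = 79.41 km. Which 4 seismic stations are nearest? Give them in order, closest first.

A, F, C, H

Distances from 44.1684°N, 72.0697°W:
A: 14.0350 km
B: 123.2029 km
C: 37.6085 km
D: 168.9282 km
E: 169.4203 km
F: 19.4457 km
G: 92.6465 km
H: 54.7456 km
I: 65.5857 km
J: 112.0777 km
K: 93.3282 km
L: 177.4162 km
M: 184.5417 km
Sorted: A (14.0350 km) < F (19.4457 km) < C (37.6085 km) < H (54.7456 km) < I (65.5857 km) < G (92.6465 km) < …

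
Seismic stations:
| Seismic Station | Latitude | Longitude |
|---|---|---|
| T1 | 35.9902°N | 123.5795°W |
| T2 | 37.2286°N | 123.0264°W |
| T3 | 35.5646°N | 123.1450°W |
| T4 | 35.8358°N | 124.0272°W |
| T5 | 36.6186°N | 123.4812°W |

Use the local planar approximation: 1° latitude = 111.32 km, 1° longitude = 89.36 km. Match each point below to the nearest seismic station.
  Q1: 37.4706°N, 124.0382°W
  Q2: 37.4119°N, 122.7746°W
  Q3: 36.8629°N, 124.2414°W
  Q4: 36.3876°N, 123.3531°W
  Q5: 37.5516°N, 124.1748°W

Q1→T2; Q2→T2; Q3→T5; Q4→T5; Q5→T2

Q1 at 37.4706°N, 124.0382°W:
  T1: 169.8192 km
  T2: 94.3425 km
  T3: 226.6920 km
  T4: 181.9886 km
  T5: 107.1117 km
  → nearest: T2 (94.3425 km)
Q2 at 37.4119°N, 122.7746°W:
  T1: 173.8411 km
  T2: 30.3752 km
  T3: 208.2881 km
  T4: 208.1155 km
  T5: 108.5614 km
  → nearest: T2 (30.3752 km)
Q3 at 36.8629°N, 124.2414°W:
  T1: 113.7380 km
  T2: 115.9536 km
  T3: 174.6051 km
  T4: 115.9279 km
  T5: 73.1729 km
  → nearest: T5 (73.1729 km)
Q4 at 36.3876°N, 123.3531°W:
  T1: 48.6451 km
  T2: 98.0664 km
  T3: 93.4846 km
  T4: 86.0335 km
  T5: 28.1477 km
  → nearest: T5 (28.1477 km)
Q5 at 37.5516°N, 124.1748°W:
  T1: 181.7732 km
  T2: 108.7379 km
  T3: 239.5715 km
  T4: 191.4577 km
  T5: 120.9494 km
  → nearest: T2 (108.7379 km)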